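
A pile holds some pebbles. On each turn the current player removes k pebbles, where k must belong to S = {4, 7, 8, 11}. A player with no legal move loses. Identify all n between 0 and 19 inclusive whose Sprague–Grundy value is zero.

0, 1, 2, 3, 15, 16, 17, 18

G(0) = 0
G(1) = mex{} = 0
G(2) = mex{} = 0
G(3) = mex{} = 0
G(4) = mex{0} = 1
G(5) = mex{0} = 1
G(6) = mex{0} = 1
G(7) = mex{0,0} = 1
G(8) = mex{1,0,0} = 2
G(9) = mex{1,0,0} = 2
G(10) = mex{1,0,0} = 2
G(11) = mex{1,1,0,0} = 2
G(12) = mex{2,1,1,0} = 3
G(13) = mex{2,1,1,0} = 3
G(14) = mex{2,1,1,0} = 3
G(15) = mex{2,2,1,1} = 0
G(16) = mex{3,2,2,1} = 0
G(17) = mex{3,2,2,1} = 0
G(18) = mex{3,2,2,1} = 0
G(19) = mex{0,3,2,2} = 1
P-positions are exactly the n with G(n) = 0.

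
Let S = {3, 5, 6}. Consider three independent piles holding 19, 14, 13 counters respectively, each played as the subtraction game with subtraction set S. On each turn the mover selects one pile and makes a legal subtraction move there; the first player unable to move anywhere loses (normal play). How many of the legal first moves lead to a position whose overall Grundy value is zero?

0

All piles use S = {3, 5, 6}:
G(0) = 0
G(1) = mex{} = 0
G(2) = mex{} = 0
G(3) = mex{0} = 1
G(4) = mex{0} = 1
G(5) = mex{0,0} = 1
G(6) = mex{1,0,0} = 2
G(7) = mex{1,0,0} = 2
G(8) = mex{1,1,0} = 2
G(9) = mex{2,1,1} = 0
G(10) = mex{2,1,1} = 0
G(11) = mex{2,2,1} = 0
G(12) = mex{0,2,2} = 1
G(13) = mex{0,2,2} = 1
G(14) = mex{0,0,2} = 1
G(15) = mex{1,0,0} = 2
G(16) = mex{1,0,0} = 2
G(17) = mex{1,1,0} = 2
G(18) = mex{2,1,1} = 0
G(19) = mex{2,1,1} = 0
Pile A: G(19) = 0.
Pile B: G(14) = 1.
Pile C: G(13) = 1.
Combined Grundy value = 0 ⊕ 1 ⊕ 1 = 0.
A winning move leaves total XOR = 0, i.e. changes one component's Grundy value g to g ⊕ X where X is the current total.
Pile A: target g' = 0⊕0 = 0, but every legal move changes the Grundy value (mex property), so 0 moves.
Pile B: target g' = 1⊕0 = 1, but every legal move changes the Grundy value (mex property), so 0 moves.
Pile C: target g' = 1⊕0 = 1, but every legal move changes the Grundy value (mex property), so 0 moves.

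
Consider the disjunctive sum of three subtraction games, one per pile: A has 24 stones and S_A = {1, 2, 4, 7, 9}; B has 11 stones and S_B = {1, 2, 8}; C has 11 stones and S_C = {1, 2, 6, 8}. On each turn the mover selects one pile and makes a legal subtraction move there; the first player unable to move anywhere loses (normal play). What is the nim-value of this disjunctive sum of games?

Pile A, S = {1, 2, 4, 7, 9}:
n :  0  1  2  3  4  5  6  7  8  9 10 11 12 13 14 15 16 17 18 19 20 21 22 23 24
G :  0  1  2  0  1  2  0  1  2  3  4  0  1  2  0  1  2  0  1  2  3  4  0  1  2
G_A(24) = 2.
Pile B, S = {1, 2, 8}:
n :  0  1  2  3  4  5  6  7  8  9 10 11
G :  0  1  2  0  1  2  0  1  2  0  1  2
G_B(11) = 2.
Pile C, S = {1, 2, 6, 8}:
G(0) = 0
G(1) = mex{0} = 1
G(2) = mex{1,0} = 2
G(3) = mex{2,1} = 0
G(4) = mex{0,2} = 1
G(5) = mex{1,0} = 2
G(6) = mex{2,1,0} = 3
G(7) = mex{3,2,1} = 0
G(8) = mex{0,3,2,0} = 1
G(9) = mex{1,0,0,1} = 2
G(10) = mex{2,1,1,2} = 0
G(11) = mex{0,2,2,0} = 1
G_C(11) = 1.
Combined Grundy value = 2 ⊕ 2 ⊕ 1 = 1.

1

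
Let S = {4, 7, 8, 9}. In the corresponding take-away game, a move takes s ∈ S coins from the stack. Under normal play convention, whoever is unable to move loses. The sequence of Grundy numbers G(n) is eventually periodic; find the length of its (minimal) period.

G(0) = 0
G(1) = mex{} = 0
G(2) = mex{} = 0
G(3) = mex{} = 0
G(4) = mex{0} = 1
G(5) = mex{0} = 1
G(6) = mex{0} = 1
G(7) = mex{0,0} = 1
G(8) = mex{1,0,0} = 2
G(9) = mex{1,0,0,0} = 2
G(10) = mex{1,0,0,0} = 2
G(11) = mex{1,1,0,0} = 2
G(12) = mex{2,1,1,0} = 3
G(13) = mex{2,1,1,1} = 0
G(14) = mex{2,1,1,1} = 0
G(15) = mex{2,2,1,1} = 0
G(16) = mex{3,2,2,1} = 0
G(17) = mex{0,2,2,2} = 1
G(18) = mex{0,2,2,2} = 1
G(19) = mex{0,3,2,2} = 1
G(20) = mex{0,0,3,2} = 1
G(21) = mex{1,0,0,3} = 2
G(22) = mex{1,0,0,0} = 2
G(23) = mex{1,0,0,0} = 2
G(24) = mex{1,1,0,0} = 2
G(25) = mex{2,1,1,0} = 3
G(26) = mex{2,1,1,1} = 0
G(27) = mex{2,1,1,1} = 0
G(n+13) = G(n) holds for n = 0,…,8 (a full window of length max(S) = 9), so the sequence is purely periodic with period 13.

13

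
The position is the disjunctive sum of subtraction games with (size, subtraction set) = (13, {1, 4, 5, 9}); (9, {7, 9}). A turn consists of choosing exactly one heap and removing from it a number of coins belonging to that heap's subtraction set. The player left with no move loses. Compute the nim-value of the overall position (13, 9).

2

Heap A, S = {1, 4, 5, 9}:
G(0) = 0
G(1) = mex{0} = 1
G(2) = mex{1} = 0
G(3) = mex{0} = 1
G(4) = mex{1,0} = 2
G(5) = mex{2,1,0} = 3
G(6) = mex{3,0,1} = 2
G(7) = mex{2,1,0} = 3
G(8) = mex{3,2,1} = 0
G(9) = mex{0,3,2,0} = 1
G(10) = mex{1,2,3,1} = 0
G(11) = mex{0,3,2,0} = 1
G(12) = mex{1,0,3,1} = 2
G(13) = mex{2,1,0,2} = 3
G_A(13) = 3.
Heap B, S = {7, 9}:
n : 0 1 2 3 4 5 6 7 8 9
G : 0 0 0 0 0 0 0 1 1 1
G_B(9) = 1.
Combined Grundy value = 3 ⊕ 1 = 2.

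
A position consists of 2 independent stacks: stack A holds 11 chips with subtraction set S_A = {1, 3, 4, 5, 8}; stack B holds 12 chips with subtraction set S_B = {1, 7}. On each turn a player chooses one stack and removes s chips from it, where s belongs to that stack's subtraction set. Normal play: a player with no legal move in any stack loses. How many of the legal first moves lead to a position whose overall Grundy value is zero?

Stack A, S = {1, 3, 4, 5, 8}:
G(0) = 0
G(1) = mex{0} = 1
G(2) = mex{1} = 0
G(3) = mex{0,0} = 1
G(4) = mex{1,1,0} = 2
G(5) = mex{2,0,1,0} = 3
G(6) = mex{3,1,0,1} = 2
G(7) = mex{2,2,1,0} = 3
G(8) = mex{3,3,2,1,0} = 4
G(9) = mex{4,2,3,2,1} = 0
G(10) = mex{0,3,2,3,0} = 1
G(11) = mex{1,4,3,2,1} = 0
G_A(11) = 0.
Stack B, S = {1, 7}:
n :  0  1  2  3  4  5  6  7  8  9 10 11 12
G :  0  1  0  1  0  1  0  1  0  1  0  1  0
G_B(12) = 0.
Combined Grundy value = 0 ⊕ 0 = 0.
A winning move leaves total XOR = 0, i.e. changes one component's Grundy value g to g ⊕ X where X is the current total.
Stack A: target g' = 0⊕0 = 0, but every legal move changes the Grundy value (mex property), so 0 moves.
Stack B: target g' = 0⊕0 = 0, but every legal move changes the Grundy value (mex property), so 0 moves.

0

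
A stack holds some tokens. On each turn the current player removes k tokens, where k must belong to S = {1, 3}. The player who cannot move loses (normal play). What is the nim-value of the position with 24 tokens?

G(0) = 0
G(1) = mex{0} = 1
G(2) = mex{1} = 0
G(3) = mex{0,0} = 1
G(4) = mex{1,1} = 0
G(5) = mex{0,0} = 1
G(6) = mex{1,1} = 0
G(7) = mex{0,0} = 1
G(8) = mex{1,1} = 0
G(9) = mex{0,0} = 1
G(10) = mex{1,1} = 0
G(11) = mex{0,0} = 1
G(12) = mex{1,1} = 0
G(13) = mex{0,0} = 1
G(14) = mex{1,1} = 0
G(15) = mex{0,0} = 1
G(16) = mex{1,1} = 0
G(17) = mex{0,0} = 1
G(18) = mex{1,1} = 0
G(19) = mex{0,0} = 1
G(20) = mex{1,1} = 0
G(21) = mex{0,0} = 1
G(22) = mex{1,1} = 0
G(23) = mex{0,0} = 1
G(24) = mex{1,1} = 0

0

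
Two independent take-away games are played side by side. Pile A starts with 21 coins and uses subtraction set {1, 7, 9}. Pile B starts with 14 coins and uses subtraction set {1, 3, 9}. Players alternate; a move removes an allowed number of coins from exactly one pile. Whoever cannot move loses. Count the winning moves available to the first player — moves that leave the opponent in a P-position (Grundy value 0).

6

Pile A, S = {1, 7, 9}:
n :  0  1  2  3  4  5  6  7  8  9 10 11 12 13 14 15 16 17 18 19 20 21
G :  0  1  0  1  0  1  0  1  0  1  0  1  0  1  0  1  0  1  0  1  0  1
G_A(21) = 1.
Pile B, S = {1, 3, 9}:
G(0) = 0
G(1) = mex{0} = 1
G(2) = mex{1} = 0
G(3) = mex{0,0} = 1
G(4) = mex{1,1} = 0
G(5) = mex{0,0} = 1
G(6) = mex{1,1} = 0
G(7) = mex{0,0} = 1
G(8) = mex{1,1} = 0
G(9) = mex{0,0,0} = 1
G(10) = mex{1,1,1} = 0
G(11) = mex{0,0,0} = 1
G(12) = mex{1,1,1} = 0
G(13) = mex{0,0,0} = 1
G(14) = mex{1,1,1} = 0
G_B(14) = 0.
Combined Grundy value = 1 ⊕ 0 = 1.
A winning move leaves total XOR = 0, i.e. changes one component's Grundy value g to g ⊕ X where X is the current total.
Pile A: need g' = 1⊕1 = 0. Options: 21−1→G=0, 21−7→G=0, 21−9→G=0. Hits: 3.
Pile B: need g' = 0⊕1 = 1. Options: 14−1→G=1, 14−3→G=1, 14−9→G=1. Hits: 3.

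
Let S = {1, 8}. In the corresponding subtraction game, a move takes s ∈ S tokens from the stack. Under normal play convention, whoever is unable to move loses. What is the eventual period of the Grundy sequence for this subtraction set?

9

G(0) = 0
G(1) = mex{0} = 1
G(2) = mex{1} = 0
G(3) = mex{0} = 1
G(4) = mex{1} = 0
G(5) = mex{0} = 1
G(6) = mex{1} = 0
G(7) = mex{0} = 1
G(8) = mex{1,0} = 2
G(9) = mex{2,1} = 0
G(10) = mex{0,0} = 1
G(11) = mex{1,1} = 0
G(12) = mex{0,0} = 1
G(13) = mex{1,1} = 0
G(14) = mex{0,0} = 1
G(15) = mex{1,1} = 0
G(16) = mex{0,2} = 1
G(17) = mex{1,0} = 2
G(18) = mex{2,1} = 0
G(19) = mex{0,0} = 1
G(n+9) = G(n) holds for n = 0,…,7 (a full window of length max(S) = 8), so the sequence is purely periodic with period 9.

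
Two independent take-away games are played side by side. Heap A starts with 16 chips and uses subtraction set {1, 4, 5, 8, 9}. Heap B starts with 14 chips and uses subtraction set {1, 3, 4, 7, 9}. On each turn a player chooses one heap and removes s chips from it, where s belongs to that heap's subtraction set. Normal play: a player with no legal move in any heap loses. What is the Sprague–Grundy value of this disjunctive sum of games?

0

Heap A, S = {1, 4, 5, 8, 9}:
n :  0  1  2  3  4  5  6  7  8  9 10 11 12 13 14 15 16
G :  0  1  0  1  2  3  2  3  4  5  4  5  0  1  0  1  2
G_A(16) = 2.
Heap B, S = {1, 3, 4, 7, 9}:
G(0) = 0
G(1) = mex{0} = 1
G(2) = mex{1} = 0
G(3) = mex{0,0} = 1
G(4) = mex{1,1,0} = 2
G(5) = mex{2,0,1} = 3
G(6) = mex{3,1,0} = 2
G(7) = mex{2,2,1,0} = 3
G(8) = mex{3,3,2,1} = 0
G(9) = mex{0,2,3,0,0} = 1
G(10) = mex{1,3,2,1,1} = 0
G(11) = mex{0,0,3,2,0} = 1
G(12) = mex{1,1,0,3,1} = 2
G(13) = mex{2,0,1,2,2} = 3
G(14) = mex{3,1,0,3,3} = 2
G_B(14) = 2.
Combined Grundy value = 2 ⊕ 2 = 0.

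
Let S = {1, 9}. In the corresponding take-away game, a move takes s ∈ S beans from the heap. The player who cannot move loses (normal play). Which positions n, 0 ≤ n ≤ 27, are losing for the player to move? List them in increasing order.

0, 2, 4, 6, 8, 10, 12, 14, 16, 18, 20, 22, 24, 26

n :  0  1  2  3  4  5  6  7  8  9 10 11 12 13 14 15 16 17 18 19 20 21 22 23 24 25 26 27
G :  0  1  0  1  0  1  0  1  0  1  0  1  0  1  0  1  0  1  0  1  0  1  0  1  0  1  0  1
P-positions are exactly the n with G(n) = 0.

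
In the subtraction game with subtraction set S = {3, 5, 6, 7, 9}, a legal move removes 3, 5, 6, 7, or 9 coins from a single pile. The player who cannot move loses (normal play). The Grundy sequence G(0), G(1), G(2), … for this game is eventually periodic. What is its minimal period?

12

G(0) = 0
G(1) = mex{} = 0
G(2) = mex{} = 0
G(3) = mex{0} = 1
G(4) = mex{0} = 1
G(5) = mex{0,0} = 1
G(6) = mex{1,0,0} = 2
G(7) = mex{1,0,0,0} = 2
G(8) = mex{1,1,0,0} = 2
G(9) = mex{2,1,1,0,0} = 3
G(10) = mex{2,1,1,1,0} = 3
G(11) = mex{2,2,1,1,0} = 3
G(12) = mex{3,2,2,1,1} = 0
G(13) = mex{3,2,2,2,1} = 0
G(14) = mex{3,3,2,2,1} = 0
G(15) = mex{0,3,3,2,2} = 1
G(16) = mex{0,3,3,3,2} = 1
G(17) = mex{0,0,3,3,2} = 1
G(18) = mex{1,0,0,3,3} = 2
G(19) = mex{1,0,0,0,3} = 2
G(20) = mex{1,1,0,0,3} = 2
G(21) = mex{2,1,1,0,0} = 3
G(22) = mex{2,1,1,1,0} = 3
G(23) = mex{2,2,1,1,0} = 3
G(24) = mex{3,2,2,1,1} = 0
G(25) = mex{3,2,2,2,1} = 0
G(n+12) = G(n) holds for n = 0,…,8 (a full window of length max(S) = 9), so the sequence is purely periodic with period 12.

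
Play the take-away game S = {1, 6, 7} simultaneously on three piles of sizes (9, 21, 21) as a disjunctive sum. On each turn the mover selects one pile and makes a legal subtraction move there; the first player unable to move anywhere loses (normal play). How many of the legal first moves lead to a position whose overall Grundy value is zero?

All piles use S = {1, 6, 7}:
n :  0  1  2  3  4  5  6  7  8  9 10 11 12 13 14 15 16 17 18 19 20 21
G :  0  1  0  1  0  1  2  3  2  3  2  3  0  1  0  1  0  1  2  3  2  3
Pile A: G(9) = 3.
Pile B: G(21) = 3.
Pile C: G(21) = 3.
Combined Grundy value = 3 ⊕ 3 ⊕ 3 = 3.
A winning move leaves total XOR = 0, i.e. changes one component's Grundy value g to g ⊕ X where X is the current total.
Pile A: need g' = 3⊕3 = 0. Options: 9−1→G=2, 9−6→G=1, 9−7→G=0. Hits: 1.
Pile B: need g' = 3⊕3 = 0. Options: 21−1→G=2, 21−6→G=1, 21−7→G=0. Hits: 1.
Pile C: need g' = 3⊕3 = 0. Options: 21−1→G=2, 21−6→G=1, 21−7→G=0. Hits: 1.

3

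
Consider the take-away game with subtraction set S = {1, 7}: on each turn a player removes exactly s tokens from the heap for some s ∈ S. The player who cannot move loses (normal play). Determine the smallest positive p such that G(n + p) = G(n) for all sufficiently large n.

2

G(0) = 0
G(1) = mex{0} = 1
G(2) = mex{1} = 0
G(3) = mex{0} = 1
G(4) = mex{1} = 0
G(5) = mex{0} = 1
G(6) = mex{1} = 0
G(7) = mex{0,0} = 1
G(8) = mex{1,1} = 0
G(9) = mex{0,0} = 1
G(10) = mex{1,1} = 0
G(11) = mex{0,0} = 1
G(12) = mex{1,1} = 0
G(13) = mex{0,0} = 1
G(14) = mex{1,1} = 0
G(n+2) = G(n) holds for n = 0,…,6 (a full window of length max(S) = 7), so the sequence is purely periodic with period 2.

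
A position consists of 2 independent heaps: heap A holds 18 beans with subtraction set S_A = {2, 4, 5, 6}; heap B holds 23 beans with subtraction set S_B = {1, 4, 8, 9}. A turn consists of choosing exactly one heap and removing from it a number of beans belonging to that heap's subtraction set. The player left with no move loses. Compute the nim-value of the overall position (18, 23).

0

Heap A, S = {2, 4, 5, 6}:
G(0) = 0
G(1) = mex{} = 0
G(2) = mex{0} = 1
G(3) = mex{0} = 1
G(4) = mex{1,0} = 2
G(5) = mex{1,0,0} = 2
G(6) = mex{2,1,0,0} = 3
G(7) = mex{2,1,1,0} = 3
G(8) = mex{3,2,1,1} = 0
G(9) = mex{3,2,2,1} = 0
G(10) = mex{0,3,2,2} = 1
G(11) = mex{0,3,3,2} = 1
G(12) = mex{1,0,3,3} = 2
G(13) = mex{1,0,0,3} = 2
G(14) = mex{2,1,0,0} = 3
G(15) = mex{2,1,1,0} = 3
G(16) = mex{3,2,1,1} = 0
G(17) = mex{3,2,2,1} = 0
G(18) = mex{0,3,2,2} = 1
G_A(18) = 1.
Heap B, S = {1, 4, 8, 9}:
n :  0  1  2  3  4  5  6  7  8  9 10 11 12 13 14 15 16 17 18 19 20 21 22 23
G :  0  1  0  1  2  0  1  0  1  2  3  2  0  1  2  3  2  0  1  0  1  2  0  1
G_B(23) = 1.
Combined Grundy value = 1 ⊕ 1 = 0.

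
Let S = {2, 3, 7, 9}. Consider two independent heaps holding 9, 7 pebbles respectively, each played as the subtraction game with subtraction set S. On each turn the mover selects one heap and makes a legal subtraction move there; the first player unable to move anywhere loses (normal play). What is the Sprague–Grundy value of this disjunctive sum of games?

3

All heaps use S = {2, 3, 7, 9}:
n : 0 1 2 3 4 5 6 7 8 9
G : 0 0 1 1 2 0 0 1 1 2
Heap A: G(9) = 2.
Heap B: G(7) = 1.
Combined Grundy value = 2 ⊕ 1 = 3.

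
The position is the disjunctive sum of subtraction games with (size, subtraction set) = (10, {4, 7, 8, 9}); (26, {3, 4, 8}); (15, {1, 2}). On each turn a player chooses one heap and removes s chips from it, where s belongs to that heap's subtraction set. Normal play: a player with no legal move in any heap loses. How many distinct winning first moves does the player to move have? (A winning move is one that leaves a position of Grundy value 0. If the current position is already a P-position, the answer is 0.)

Heap A, S = {4, 7, 8, 9}:
n :  0  1  2  3  4  5  6  7  8  9 10
G :  0  0  0  0  1  1  1  1  2  2  2
G_A(10) = 2.
Heap B, S = {3, 4, 8}:
G(0) = 0
G(1) = mex{} = 0
G(2) = mex{} = 0
G(3) = mex{0} = 1
G(4) = mex{0,0} = 1
G(5) = mex{0,0} = 1
G(6) = mex{1,0} = 2
G(7) = mex{1,1} = 0
G(8) = mex{1,1,0} = 2
G(9) = mex{2,1,0} = 3
G(10) = mex{0,2,0} = 1
G(11) = mex{2,0,1} = 3
G(12) = mex{3,2,1} = 0
G(13) = mex{1,3,1} = 0
G(14) = mex{3,1,2} = 0
G(15) = mex{0,3,0} = 1
G(16) = mex{0,0,2} = 1
G(17) = mex{0,0,3} = 1
G(18) = mex{1,0,1} = 2
G(19) = mex{1,1,3} = 0
G(20) = mex{1,1,0} = 2
G(21) = mex{2,1,0} = 3
G(22) = mex{0,2,0} = 1
G(23) = mex{2,0,1} = 3
G(24) = mex{3,2,1} = 0
G(25) = mex{1,3,1} = 0
G(26) = mex{3,1,2} = 0
G_B(26) = 0.
Heap C, S = {1, 2}:
n :  0  1  2  3  4  5  6  7  8  9 10 11 12 13 14 15
G :  0  1  2  0  1  2  0  1  2  0  1  2  0  1  2  0
G_C(15) = 0.
Combined Grundy value = 2 ⊕ 0 ⊕ 0 = 2.
A winning move leaves total XOR = 0, i.e. changes one component's Grundy value g to g ⊕ X where X is the current total.
Heap A: need g' = 2⊕2 = 0. Options: 10−4→G=1, 10−7→G=0, 10−8→G=0, 10−9→G=0. Hits: 3.
Heap B: need g' = 0⊕2 = 2. Options: 26−3→G=3, 26−4→G=1, 26−8→G=2. Hits: 1.
Heap C: need g' = 0⊕2 = 2. Options: 15−1→G=2, 15−2→G=1. Hits: 1.

5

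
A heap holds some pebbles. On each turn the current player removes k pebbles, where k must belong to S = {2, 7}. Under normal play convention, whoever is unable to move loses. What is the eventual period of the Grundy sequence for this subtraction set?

n :  0  1  2  3  4  5  6  7  8  9 10 11 12 13 14 15 16 17 18 19
G :  0  0  1  1  0  0  1  1  2  0  0  1  1  0  0  1  1  2  0  0
G(n+9) = G(n) holds for n = 0,…,6 (a full window of length max(S) = 7), so the sequence is purely periodic with period 9.

9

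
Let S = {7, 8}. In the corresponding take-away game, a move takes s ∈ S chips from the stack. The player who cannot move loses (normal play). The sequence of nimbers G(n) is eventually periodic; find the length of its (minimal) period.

G(0) = 0
G(1) = mex{} = 0
G(2) = mex{} = 0
G(3) = mex{} = 0
G(4) = mex{} = 0
G(5) = mex{} = 0
G(6) = mex{} = 0
G(7) = mex{0} = 1
G(8) = mex{0,0} = 1
G(9) = mex{0,0} = 1
G(10) = mex{0,0} = 1
G(11) = mex{0,0} = 1
G(12) = mex{0,0} = 1
G(13) = mex{0,0} = 1
G(14) = mex{1,0} = 2
G(15) = mex{1,1} = 0
G(16) = mex{1,1} = 0
G(17) = mex{1,1} = 0
G(18) = mex{1,1} = 0
G(19) = mex{1,1} = 0
G(20) = mex{1,1} = 0
G(21) = mex{2,1} = 0
G(22) = mex{0,2} = 1
G(23) = mex{0,0} = 1
G(24) = mex{0,0} = 1
G(25) = mex{0,0} = 1
G(26) = mex{0,0} = 1
G(27) = mex{0,0} = 1
G(28) = mex{0,0} = 1
G(29) = mex{1,0} = 2
G(30) = mex{1,1} = 0
G(31) = mex{1,1} = 0
G(n+15) = G(n) holds for n = 0,…,7 (a full window of length max(S) = 8), so the sequence is purely periodic with period 15.

15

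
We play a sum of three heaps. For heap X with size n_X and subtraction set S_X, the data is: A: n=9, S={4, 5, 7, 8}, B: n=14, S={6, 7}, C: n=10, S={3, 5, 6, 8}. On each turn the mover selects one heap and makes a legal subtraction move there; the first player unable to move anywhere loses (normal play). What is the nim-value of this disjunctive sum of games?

1

Heap A, S = {4, 5, 7, 8}:
G(0) = 0
G(1) = mex{} = 0
G(2) = mex{} = 0
G(3) = mex{} = 0
G(4) = mex{0} = 1
G(5) = mex{0,0} = 1
G(6) = mex{0,0} = 1
G(7) = mex{0,0,0} = 1
G(8) = mex{1,0,0,0} = 2
G(9) = mex{1,1,0,0} = 2
G_A(9) = 2.
Heap B, S = {6, 7}:
n :  0  1  2  3  4  5  6  7  8  9 10 11 12 13 14
G :  0  0  0  0  0  0  1  1  1  1  1  1  2  0  0
G_B(14) = 0.
Heap C, S = {3, 5, 6, 8}:
n :  0  1  2  3  4  5  6  7  8  9 10
G :  0  0  0  1  1  1  2  2  2  3  3
G_C(10) = 3.
Combined Grundy value = 2 ⊕ 0 ⊕ 3 = 1.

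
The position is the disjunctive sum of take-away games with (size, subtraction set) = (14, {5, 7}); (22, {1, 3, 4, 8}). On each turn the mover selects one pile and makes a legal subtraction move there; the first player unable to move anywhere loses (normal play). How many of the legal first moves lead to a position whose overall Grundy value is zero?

Pile A, S = {5, 7}:
n :  0  1  2  3  4  5  6  7  8  9 10 11 12 13 14
G :  0  0  0  0  0  1  1  1  1  1  2  2  0  0  0
G_A(14) = 0.
Pile B, S = {1, 3, 4, 8}:
G(0) = 0
G(1) = mex{0} = 1
G(2) = mex{1} = 0
G(3) = mex{0,0} = 1
G(4) = mex{1,1,0} = 2
G(5) = mex{2,0,1} = 3
G(6) = mex{3,1,0} = 2
G(7) = mex{2,2,1} = 0
G(8) = mex{0,3,2,0} = 1
G(9) = mex{1,2,3,1} = 0
G(10) = mex{0,0,2,0} = 1
G(11) = mex{1,1,0,1} = 2
G(12) = mex{2,0,1,2} = 3
G(13) = mex{3,1,0,3} = 2
G(14) = mex{2,2,1,2} = 0
G(15) = mex{0,3,2,0} = 1
G(16) = mex{1,2,3,1} = 0
G(17) = mex{0,0,2,0} = 1
G(18) = mex{1,1,0,1} = 2
G(19) = mex{2,0,1,2} = 3
G(20) = mex{3,1,0,3} = 2
G(21) = mex{2,2,1,2} = 0
G(22) = mex{0,3,2,0} = 1
G_B(22) = 1.
Combined Grundy value = 0 ⊕ 1 = 1.
A winning move leaves total XOR = 0, i.e. changes one component's Grundy value g to g ⊕ X where X is the current total.
Pile A: need g' = 0⊕1 = 1. Options: 14−5→G=1, 14−7→G=1. Hits: 2.
Pile B: need g' = 1⊕1 = 0. Options: 22−1→G=0, 22−3→G=3, 22−4→G=2, 22−8→G=0. Hits: 2.

4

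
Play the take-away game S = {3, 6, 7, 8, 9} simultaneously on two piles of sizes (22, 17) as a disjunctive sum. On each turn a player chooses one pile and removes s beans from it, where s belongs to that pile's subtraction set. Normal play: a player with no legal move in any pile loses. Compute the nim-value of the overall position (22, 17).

2

All piles use S = {3, 6, 7, 8, 9}:
n :  0  1  2  3  4  5  6  7  8  9 10 11 12 13 14 15 16 17 18 19 20 21 22
G :  0  0  0  1  1  1  2  2  2  3  3  3  0  0  0  1  1  1  2  2  2  3  3
Pile A: G(22) = 3.
Pile B: G(17) = 1.
Combined Grundy value = 3 ⊕ 1 = 2.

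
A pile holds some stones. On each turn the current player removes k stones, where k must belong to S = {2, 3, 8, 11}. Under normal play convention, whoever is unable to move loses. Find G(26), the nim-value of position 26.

G(0) = 0
G(1) = mex{} = 0
G(2) = mex{0} = 1
G(3) = mex{0,0} = 1
G(4) = mex{1,0} = 2
G(5) = mex{1,1} = 0
G(6) = mex{2,1} = 0
G(7) = mex{0,2} = 1
G(8) = mex{0,0,0} = 1
G(9) = mex{1,0,0} = 2
G(10) = mex{1,1,1} = 0
G(11) = mex{2,1,1,0} = 3
G(12) = mex{0,2,2,0} = 1
G(13) = mex{3,0,0,1} = 2
G(14) = mex{1,3,0,1} = 2
G(15) = mex{2,1,1,2} = 0
G(16) = mex{2,2,1,0} = 3
G(17) = mex{0,2,2,0} = 1
G(18) = mex{3,0,0,1} = 2
G(19) = mex{1,3,3,1} = 0
G(20) = mex{2,1,1,2} = 0
G(21) = mex{0,2,2,0} = 1
G(22) = mex{0,0,2,3} = 1
G(23) = mex{1,0,0,1} = 2
G(24) = mex{1,1,3,2} = 0
G(25) = mex{2,1,1,2} = 0
G(26) = mex{0,2,2,0} = 1

1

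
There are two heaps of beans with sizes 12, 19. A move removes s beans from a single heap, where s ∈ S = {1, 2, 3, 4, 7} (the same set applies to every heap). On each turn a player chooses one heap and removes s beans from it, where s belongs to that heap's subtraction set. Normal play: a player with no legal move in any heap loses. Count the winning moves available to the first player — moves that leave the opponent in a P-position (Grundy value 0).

All heaps use S = {1, 2, 3, 4, 7}:
n :  0  1  2  3  4  5  6  7  8  9 10 11 12 13 14 15 16 17 18 19
G :  0  1  2  3  4  0  1  2  3  4  0  1  2  3  4  0  1  2  3  4
Heap A: G(12) = 2.
Heap B: G(19) = 4.
Combined Grundy value = 2 ⊕ 4 = 6.
A winning move leaves total XOR = 0, i.e. changes one component's Grundy value g to g ⊕ X where X is the current total.
Heap A: need g' = 2⊕6 = 4. Options: 12−1→G=1, 12−2→G=0, 12−3→G=4, 12−4→G=3, 12−7→G=0. Hits: 1.
Heap B: need g' = 4⊕6 = 2. Options: 19−1→G=3, 19−2→G=2, 19−3→G=1, 19−4→G=0, 19−7→G=2. Hits: 2.

3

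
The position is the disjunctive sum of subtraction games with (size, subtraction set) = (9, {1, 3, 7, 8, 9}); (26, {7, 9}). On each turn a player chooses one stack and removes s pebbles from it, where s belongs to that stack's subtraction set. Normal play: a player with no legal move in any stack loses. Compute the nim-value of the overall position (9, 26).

2

Stack A, S = {1, 3, 7, 8, 9}:
n : 0 1 2 3 4 5 6 7 8 9
G : 0 1 0 1 0 1 0 1 2 3
G_A(9) = 3.
Stack B, S = {7, 9}:
G(0) = 0
G(1) = mex{} = 0
G(2) = mex{} = 0
G(3) = mex{} = 0
G(4) = mex{} = 0
G(5) = mex{} = 0
G(6) = mex{} = 0
G(7) = mex{0} = 1
G(8) = mex{0} = 1
G(9) = mex{0,0} = 1
G(10) = mex{0,0} = 1
G(11) = mex{0,0} = 1
G(12) = mex{0,0} = 1
G(13) = mex{0,0} = 1
G(14) = mex{1,0} = 2
G(15) = mex{1,0} = 2
G(16) = mex{1,1} = 0
G(17) = mex{1,1} = 0
G(18) = mex{1,1} = 0
G(19) = mex{1,1} = 0
G(20) = mex{1,1} = 0
G(21) = mex{2,1} = 0
G(22) = mex{2,1} = 0
G(23) = mex{0,2} = 1
G(24) = mex{0,2} = 1
G(25) = mex{0,0} = 1
G(26) = mex{0,0} = 1
G_B(26) = 1.
Combined Grundy value = 3 ⊕ 1 = 2.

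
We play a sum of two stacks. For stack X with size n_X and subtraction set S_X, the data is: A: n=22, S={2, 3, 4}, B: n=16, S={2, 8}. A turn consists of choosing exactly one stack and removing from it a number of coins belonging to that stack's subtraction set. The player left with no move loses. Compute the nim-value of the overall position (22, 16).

3

Stack A, S = {2, 3, 4}:
G(0) = 0
G(1) = mex{} = 0
G(2) = mex{0} = 1
G(3) = mex{0,0} = 1
G(4) = mex{1,0,0} = 2
G(5) = mex{1,1,0} = 2
G(6) = mex{2,1,1} = 0
G(7) = mex{2,2,1} = 0
G(8) = mex{0,2,2} = 1
G(9) = mex{0,0,2} = 1
G(10) = mex{1,0,0} = 2
G(11) = mex{1,1,0} = 2
G(12) = mex{2,1,1} = 0
G(13) = mex{2,2,1} = 0
G(14) = mex{0,2,2} = 1
G(15) = mex{0,0,2} = 1
G(16) = mex{1,0,0} = 2
G(17) = mex{1,1,0} = 2
G(18) = mex{2,1,1} = 0
G(19) = mex{2,2,1} = 0
G(20) = mex{0,2,2} = 1
G(21) = mex{0,0,2} = 1
G(22) = mex{1,0,0} = 2
G_A(22) = 2.
Stack B, S = {2, 8}:
G(0) = 0
G(1) = mex{} = 0
G(2) = mex{0} = 1
G(3) = mex{0} = 1
G(4) = mex{1} = 0
G(5) = mex{1} = 0
G(6) = mex{0} = 1
G(7) = mex{0} = 1
G(8) = mex{1,0} = 2
G(9) = mex{1,0} = 2
G(10) = mex{2,1} = 0
G(11) = mex{2,1} = 0
G(12) = mex{0,0} = 1
G(13) = mex{0,0} = 1
G(14) = mex{1,1} = 0
G(15) = mex{1,1} = 0
G(16) = mex{0,2} = 1
G_B(16) = 1.
Combined Grundy value = 2 ⊕ 1 = 3.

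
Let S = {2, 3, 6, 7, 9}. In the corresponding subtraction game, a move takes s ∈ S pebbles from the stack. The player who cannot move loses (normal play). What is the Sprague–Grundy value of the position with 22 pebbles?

n :  0  1  2  3  4  5  6  7  8  9 10 11 12 13 14 15 16 17 18 19 20 21 22
G :  0  0  1  1  2  0  3  1  2  2  3  3  4  0  5  1  4  0  0  1  1  2  2

2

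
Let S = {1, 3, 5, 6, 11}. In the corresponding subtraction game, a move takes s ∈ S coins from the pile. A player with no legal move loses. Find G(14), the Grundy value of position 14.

0

G(0) = 0
G(1) = mex{0} = 1
G(2) = mex{1} = 0
G(3) = mex{0,0} = 1
G(4) = mex{1,1} = 0
G(5) = mex{0,0,0} = 1
G(6) = mex{1,1,1,0} = 2
G(7) = mex{2,0,0,1} = 3
G(8) = mex{3,1,1,0} = 2
G(9) = mex{2,2,0,1} = 3
G(10) = mex{3,3,1,0} = 2
G(11) = mex{2,2,2,1,0} = 3
G(12) = mex{3,3,3,2,1} = 0
G(13) = mex{0,2,2,3,0} = 1
G(14) = mex{1,3,3,2,1} = 0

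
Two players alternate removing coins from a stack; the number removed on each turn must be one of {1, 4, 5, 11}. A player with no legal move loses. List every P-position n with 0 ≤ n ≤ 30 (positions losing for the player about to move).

n :  0  1  2  3  4  5  6  7  8  9 10 11 12 13 14 15 16 17 18 19 20 21 22 23 24 25 26 27 28 29 30
G :  0  1  0  1  2  3  2  3  0  1  0  1  2  3  2  3  0  1  0  1  2  3  2  3  0  1  0  1  2  3  2
P-positions are exactly the n with G(n) = 0.

0, 2, 8, 10, 16, 18, 24, 26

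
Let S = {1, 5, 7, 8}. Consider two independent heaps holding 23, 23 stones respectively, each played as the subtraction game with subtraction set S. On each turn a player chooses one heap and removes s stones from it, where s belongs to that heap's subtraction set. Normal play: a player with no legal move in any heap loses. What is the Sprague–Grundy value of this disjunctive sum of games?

All heaps use S = {1, 5, 7, 8}:
n :  0  1  2  3  4  5  6  7  8  9 10 11 12 13 14 15 16 17 18 19 20 21 22 23
G :  0  1  0  1  0  1  0  1  2  3  2  3  2  3  2  0  1  0  1  0  1  0  1  2
Heap A: G(23) = 2.
Heap B: G(23) = 2.
Combined Grundy value = 2 ⊕ 2 = 0.

0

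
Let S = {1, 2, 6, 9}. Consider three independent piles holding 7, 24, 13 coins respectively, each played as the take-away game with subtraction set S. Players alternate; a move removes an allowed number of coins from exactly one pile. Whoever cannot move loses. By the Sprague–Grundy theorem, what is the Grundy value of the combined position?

3

All piles use S = {1, 2, 6, 9}:
n :  0  1  2  3  4  5  6  7  8  9 10 11 12 13 14 15 16 17 18 19 20 21 22 23 24
G :  0  1  2  0  1  2  3  0  1  2  0  1  2  3  0  1  2  0  1  2  3  0  1  2  0
Pile A: G(7) = 0.
Pile B: G(24) = 0.
Pile C: G(13) = 3.
Combined Grundy value = 0 ⊕ 0 ⊕ 3 = 3.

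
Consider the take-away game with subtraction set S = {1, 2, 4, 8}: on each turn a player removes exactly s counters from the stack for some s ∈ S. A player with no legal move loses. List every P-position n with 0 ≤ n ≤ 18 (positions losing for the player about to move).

n :  0  1  2  3  4  5  6  7  8  9 10 11 12 13 14 15 16 17 18
G :  0  1  2  0  1  2  0  1  2  0  1  2  0  1  2  0  1  2  0
P-positions are exactly the n with G(n) = 0.

0, 3, 6, 9, 12, 15, 18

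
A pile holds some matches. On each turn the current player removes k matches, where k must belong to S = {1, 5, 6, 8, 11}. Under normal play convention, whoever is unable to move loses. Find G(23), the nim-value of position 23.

G(0) = 0
G(1) = mex{0} = 1
G(2) = mex{1} = 0
G(3) = mex{0} = 1
G(4) = mex{1} = 0
G(5) = mex{0,0} = 1
G(6) = mex{1,1,0} = 2
G(7) = mex{2,0,1} = 3
G(8) = mex{3,1,0,0} = 2
G(9) = mex{2,0,1,1} = 3
G(10) = mex{3,1,0,0} = 2
G(11) = mex{2,2,1,1,0} = 3
G(12) = mex{3,3,2,0,1} = 4
G(13) = mex{4,2,3,1,0} = 5
G(14) = mex{5,3,2,2,1} = 0
G(15) = mex{0,2,3,3,0} = 1
G(16) = mex{1,3,2,2,1} = 0
G(17) = mex{0,4,3,3,2} = 1
G(18) = mex{1,5,4,2,3} = 0
G(19) = mex{0,0,5,3,2} = 1
G(20) = mex{1,1,0,4,3} = 2
G(21) = mex{2,0,1,5,2} = 3
G(22) = mex{3,1,0,0,3} = 2
G(23) = mex{2,0,1,1,4} = 3

3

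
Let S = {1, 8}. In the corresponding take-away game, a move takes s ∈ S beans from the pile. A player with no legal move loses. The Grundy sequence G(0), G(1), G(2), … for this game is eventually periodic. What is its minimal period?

9

G(0) = 0
G(1) = mex{0} = 1
G(2) = mex{1} = 0
G(3) = mex{0} = 1
G(4) = mex{1} = 0
G(5) = mex{0} = 1
G(6) = mex{1} = 0
G(7) = mex{0} = 1
G(8) = mex{1,0} = 2
G(9) = mex{2,1} = 0
G(10) = mex{0,0} = 1
G(11) = mex{1,1} = 0
G(12) = mex{0,0} = 1
G(13) = mex{1,1} = 0
G(14) = mex{0,0} = 1
G(15) = mex{1,1} = 0
G(16) = mex{0,2} = 1
G(17) = mex{1,0} = 2
G(18) = mex{2,1} = 0
G(19) = mex{0,0} = 1
G(n+9) = G(n) holds for n = 0,…,7 (a full window of length max(S) = 8), so the sequence is purely periodic with period 9.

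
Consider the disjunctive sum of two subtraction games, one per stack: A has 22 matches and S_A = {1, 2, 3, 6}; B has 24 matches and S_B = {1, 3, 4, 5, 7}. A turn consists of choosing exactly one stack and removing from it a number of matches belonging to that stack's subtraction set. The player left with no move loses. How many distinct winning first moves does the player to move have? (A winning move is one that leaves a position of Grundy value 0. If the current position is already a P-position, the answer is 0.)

3

Stack A, S = {1, 2, 3, 6}:
n :  0  1  2  3  4  5  6  7  8  9 10 11 12 13 14 15 16 17 18 19 20 21 22
G :  0  1  2  3  0  1  2  3  0  1  2  3  0  1  2  3  0  1  2  3  0  1  2
G_A(22) = 2.
Stack B, S = {1, 3, 4, 5, 7}:
n :  0  1  2  3  4  5  6  7  8  9 10 11 12 13 14 15 16 17 18 19 20 21 22 23 24
G :  0  1  0  1  2  3  2  3  0  1  0  1  2  3  2  3  0  1  0  1  2  3  2  3  0
G_B(24) = 0.
Combined Grundy value = 2 ⊕ 0 = 2.
A winning move leaves total XOR = 0, i.e. changes one component's Grundy value g to g ⊕ X where X is the current total.
Stack A: need g' = 2⊕2 = 0. Options: 22−1→G=1, 22−2→G=0, 22−3→G=3, 22−6→G=0. Hits: 2.
Stack B: need g' = 0⊕2 = 2. Options: 24−1→G=3, 24−3→G=3, 24−4→G=2, 24−5→G=1, 24−7→G=1. Hits: 1.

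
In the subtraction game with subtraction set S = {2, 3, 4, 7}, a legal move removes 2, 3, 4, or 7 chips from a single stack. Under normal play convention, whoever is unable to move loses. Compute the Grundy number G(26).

G(0) = 0
G(1) = mex{} = 0
G(2) = mex{0} = 1
G(3) = mex{0,0} = 1
G(4) = mex{1,0,0} = 2
G(5) = mex{1,1,0} = 2
G(6) = mex{2,1,1} = 0
G(7) = mex{2,2,1,0} = 3
G(8) = mex{0,2,2,0} = 1
G(9) = mex{3,0,2,1} = 4
G(10) = mex{1,3,0,1} = 2
G(11) = mex{4,1,3,2} = 0
G(12) = mex{2,4,1,2} = 0
G(13) = mex{0,2,4,0} = 1
G(14) = mex{0,0,2,3} = 1
G(15) = mex{1,0,0,1} = 2
G(16) = mex{1,1,0,4} = 2
G(17) = mex{2,1,1,2} = 0
G(18) = mex{2,2,1,0} = 3
G(19) = mex{0,2,2,0} = 1
G(20) = mex{3,0,2,1} = 4
G(21) = mex{1,3,0,1} = 2
G(22) = mex{4,1,3,2} = 0
G(23) = mex{2,4,1,2} = 0
G(24) = mex{0,2,4,0} = 1
G(25) = mex{0,0,2,3} = 1
G(26) = mex{1,0,0,1} = 2

2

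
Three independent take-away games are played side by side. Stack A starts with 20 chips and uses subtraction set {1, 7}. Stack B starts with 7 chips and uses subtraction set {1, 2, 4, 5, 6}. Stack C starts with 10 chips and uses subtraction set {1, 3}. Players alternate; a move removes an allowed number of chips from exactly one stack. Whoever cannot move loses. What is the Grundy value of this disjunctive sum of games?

Stack A, S = {1, 7}:
G(0) = 0
G(1) = mex{0} = 1
G(2) = mex{1} = 0
G(3) = mex{0} = 1
G(4) = mex{1} = 0
G(5) = mex{0} = 1
G(6) = mex{1} = 0
G(7) = mex{0,0} = 1
G(8) = mex{1,1} = 0
G(9) = mex{0,0} = 1
G(10) = mex{1,1} = 0
G(11) = mex{0,0} = 1
G(12) = mex{1,1} = 0
G(13) = mex{0,0} = 1
G(14) = mex{1,1} = 0
G(15) = mex{0,0} = 1
G(16) = mex{1,1} = 0
G(17) = mex{0,0} = 1
G(18) = mex{1,1} = 0
G(19) = mex{0,0} = 1
G(20) = mex{1,1} = 0
G_A(20) = 0.
Stack B, S = {1, 2, 4, 5, 6}:
G(0) = 0
G(1) = mex{0} = 1
G(2) = mex{1,0} = 2
G(3) = mex{2,1} = 0
G(4) = mex{0,2,0} = 1
G(5) = mex{1,0,1,0} = 2
G(6) = mex{2,1,2,1,0} = 3
G(7) = mex{3,2,0,2,1} = 4
G_B(7) = 4.
Stack C, S = {1, 3}:
n :  0  1  2  3  4  5  6  7  8  9 10
G :  0  1  0  1  0  1  0  1  0  1  0
G_C(10) = 0.
Combined Grundy value = 0 ⊕ 4 ⊕ 0 = 4.

4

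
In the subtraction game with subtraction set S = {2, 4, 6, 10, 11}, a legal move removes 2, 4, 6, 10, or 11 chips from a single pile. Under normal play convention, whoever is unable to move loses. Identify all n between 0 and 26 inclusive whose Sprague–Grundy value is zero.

G(0) = 0
G(1) = mex{} = 0
G(2) = mex{0} = 1
G(3) = mex{0} = 1
G(4) = mex{1,0} = 2
G(5) = mex{1,0} = 2
G(6) = mex{2,1,0} = 3
G(7) = mex{2,1,0} = 3
G(8) = mex{3,2,1} = 0
G(9) = mex{3,2,1} = 0
G(10) = mex{0,3,2,0} = 1
G(11) = mex{0,3,2,0,0} = 1
G(12) = mex{1,0,3,1,0} = 2
G(13) = mex{1,0,3,1,1} = 2
G(14) = mex{2,1,0,2,1} = 3
G(15) = mex{2,1,0,2,2} = 3
G(16) = mex{3,2,1,3,2} = 0
G(17) = mex{3,2,1,3,3} = 0
G(18) = mex{0,3,2,0,3} = 1
G(19) = mex{0,3,2,0,0} = 1
G(20) = mex{1,0,3,1,0} = 2
G(21) = mex{1,0,3,1,1} = 2
G(22) = mex{2,1,0,2,1} = 3
G(23) = mex{2,1,0,2,2} = 3
G(24) = mex{3,2,1,3,2} = 0
G(25) = mex{3,2,1,3,3} = 0
G(26) = mex{0,3,2,0,3} = 1
P-positions are exactly the n with G(n) = 0.

0, 1, 8, 9, 16, 17, 24, 25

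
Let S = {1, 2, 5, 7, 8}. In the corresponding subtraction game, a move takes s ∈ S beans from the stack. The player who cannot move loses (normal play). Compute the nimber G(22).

1

n :  0  1  2  3  4  5  6  7  8  9 10 11 12 13 14 15 16 17 18 19 20 21 22
G :  0  1  2  0  1  2  0  1  2  0  1  2  0  1  2  0  1  2  0  1  2  0  1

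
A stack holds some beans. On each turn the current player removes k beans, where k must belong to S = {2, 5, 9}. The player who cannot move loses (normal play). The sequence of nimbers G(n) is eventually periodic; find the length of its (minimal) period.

n :  0  1  2  3  4  5  6  7  8  9 10 11 12 13 14 15 16 17
G :  0  0  1  1  0  2  1  0  0  1  1  0  2  1  0  0  1  1
G(n+7) = G(n) holds for n = 0,…,8 (a full window of length max(S) = 9), so the sequence is purely periodic with period 7.

7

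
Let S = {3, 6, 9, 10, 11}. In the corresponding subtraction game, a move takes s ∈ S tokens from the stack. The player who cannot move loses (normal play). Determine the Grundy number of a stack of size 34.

G(0) = 0
G(1) = mex{} = 0
G(2) = mex{} = 0
G(3) = mex{0} = 1
G(4) = mex{0} = 1
G(5) = mex{0} = 1
G(6) = mex{1,0} = 2
G(7) = mex{1,0} = 2
G(8) = mex{1,0} = 2
G(9) = mex{2,1,0} = 3
G(10) = mex{2,1,0,0} = 3
G(11) = mex{2,1,0,0,0} = 3
G(12) = mex{3,2,1,0,0} = 4
G(13) = mex{3,2,1,1,0} = 4
G(14) = mex{3,2,1,1,1} = 0
G(15) = mex{4,3,2,1,1} = 0
G(16) = mex{4,3,2,2,1} = 0
G(17) = mex{0,3,2,2,2} = 1
G(18) = mex{0,4,3,2,2} = 1
G(19) = mex{0,4,3,3,2} = 1
G(20) = mex{1,0,3,3,3} = 2
G(21) = mex{1,0,4,3,3} = 2
G(22) = mex{1,0,4,4,3} = 2
G(23) = mex{2,1,0,4,4} = 3
G(24) = mex{2,1,0,0,4} = 3
G(25) = mex{2,1,0,0,0} = 3
G(26) = mex{3,2,1,0,0} = 4
G(27) = mex{3,2,1,1,0} = 4
G(28) = mex{3,2,1,1,1} = 0
G(29) = mex{4,3,2,1,1} = 0
G(30) = mex{4,3,2,2,1} = 0
G(31) = mex{0,3,2,2,2} = 1
G(32) = mex{0,4,3,2,2} = 1
G(33) = mex{0,4,3,3,2} = 1
G(34) = mex{1,0,3,3,3} = 2

2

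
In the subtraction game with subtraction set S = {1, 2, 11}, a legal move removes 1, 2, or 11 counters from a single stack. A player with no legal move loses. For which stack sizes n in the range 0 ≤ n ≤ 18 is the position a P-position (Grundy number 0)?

n :  0  1  2  3  4  5  6  7  8  9 10 11 12 13 14 15 16 17 18
G :  0  1  2  0  1  2  0  1  2  0  1  2  0  1  2  0  1  2  0
P-positions are exactly the n with G(n) = 0.

0, 3, 6, 9, 12, 15, 18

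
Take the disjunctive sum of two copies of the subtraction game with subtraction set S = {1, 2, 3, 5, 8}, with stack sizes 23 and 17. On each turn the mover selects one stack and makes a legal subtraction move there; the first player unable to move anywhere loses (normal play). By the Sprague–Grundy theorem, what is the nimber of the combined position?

All stacks use S = {1, 2, 3, 5, 8}:
G(0) = 0
G(1) = mex{0} = 1
G(2) = mex{1,0} = 2
G(3) = mex{2,1,0} = 3
G(4) = mex{3,2,1} = 0
G(5) = mex{0,3,2,0} = 1
G(6) = mex{1,0,3,1} = 2
G(7) = mex{2,1,0,2} = 3
G(8) = mex{3,2,1,3,0} = 4
G(9) = mex{4,3,2,0,1} = 5
G(10) = mex{5,4,3,1,2} = 0
G(11) = mex{0,5,4,2,3} = 1
G(12) = mex{1,0,5,3,0} = 2
G(13) = mex{2,1,0,4,1} = 3
G(14) = mex{3,2,1,5,2} = 0
G(15) = mex{0,3,2,0,3} = 1
G(16) = mex{1,0,3,1,4} = 2
G(17) = mex{2,1,0,2,5} = 3
G(18) = mex{3,2,1,3,0} = 4
G(19) = mex{4,3,2,0,1} = 5
G(20) = mex{5,4,3,1,2} = 0
G(21) = mex{0,5,4,2,3} = 1
G(22) = mex{1,0,5,3,0} = 2
G(23) = mex{2,1,0,4,1} = 3
Stack A: G(23) = 3.
Stack B: G(17) = 3.
Combined Grundy value = 3 ⊕ 3 = 0.

0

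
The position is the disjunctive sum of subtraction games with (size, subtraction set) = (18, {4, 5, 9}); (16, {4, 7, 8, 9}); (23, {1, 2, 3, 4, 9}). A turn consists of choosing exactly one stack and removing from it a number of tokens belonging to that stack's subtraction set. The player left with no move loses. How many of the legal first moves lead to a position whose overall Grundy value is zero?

3

Stack A, S = {4, 5, 9}:
G(0) = 0
G(1) = mex{} = 0
G(2) = mex{} = 0
G(3) = mex{} = 0
G(4) = mex{0} = 1
G(5) = mex{0,0} = 1
G(6) = mex{0,0} = 1
G(7) = mex{0,0} = 1
G(8) = mex{1,0} = 2
G(9) = mex{1,1,0} = 2
G(10) = mex{1,1,0} = 2
G(11) = mex{1,1,0} = 2
G(12) = mex{2,1,0} = 3
G(13) = mex{2,2,1} = 0
G(14) = mex{2,2,1} = 0
G(15) = mex{2,2,1} = 0
G(16) = mex{3,2,1} = 0
G(17) = mex{0,3,2} = 1
G(18) = mex{0,0,2} = 1
G_A(18) = 1.
Stack B, S = {4, 7, 8, 9}:
n :  0  1  2  3  4  5  6  7  8  9 10 11 12 13 14 15 16
G :  0  0  0  0  1  1  1  1  2  2  2  2  3  0  0  0  0
G_B(16) = 0.
Stack C, S = {1, 2, 3, 4, 9}:
G(0) = 0
G(1) = mex{0} = 1
G(2) = mex{1,0} = 2
G(3) = mex{2,1,0} = 3
G(4) = mex{3,2,1,0} = 4
G(5) = mex{4,3,2,1} = 0
G(6) = mex{0,4,3,2} = 1
G(7) = mex{1,0,4,3} = 2
G(8) = mex{2,1,0,4} = 3
G(9) = mex{3,2,1,0,0} = 4
G(10) = mex{4,3,2,1,1} = 0
G(11) = mex{0,4,3,2,2} = 1
G(12) = mex{1,0,4,3,3} = 2
G(13) = mex{2,1,0,4,4} = 3
G(14) = mex{3,2,1,0,0} = 4
G(15) = mex{4,3,2,1,1} = 0
G(16) = mex{0,4,3,2,2} = 1
G(17) = mex{1,0,4,3,3} = 2
G(18) = mex{2,1,0,4,4} = 3
G(19) = mex{3,2,1,0,0} = 4
G(20) = mex{4,3,2,1,1} = 0
G(21) = mex{0,4,3,2,2} = 1
G(22) = mex{1,0,4,3,3} = 2
G(23) = mex{2,1,0,4,4} = 3
G_C(23) = 3.
Combined Grundy value = 1 ⊕ 0 ⊕ 3 = 2.
A winning move leaves total XOR = 0, i.e. changes one component's Grundy value g to g ⊕ X where X is the current total.
Stack A: need g' = 1⊕2 = 3. Options: 18−4→G=0, 18−5→G=0, 18−9→G=2. Hits: 0.
Stack B: need g' = 0⊕2 = 2. Options: 16−4→G=3, 16−7→G=2, 16−8→G=2, 16−9→G=1. Hits: 2.
Stack C: need g' = 3⊕2 = 1. Options: 23−1→G=2, 23−2→G=1, 23−3→G=0, 23−4→G=4, 23−9→G=4. Hits: 1.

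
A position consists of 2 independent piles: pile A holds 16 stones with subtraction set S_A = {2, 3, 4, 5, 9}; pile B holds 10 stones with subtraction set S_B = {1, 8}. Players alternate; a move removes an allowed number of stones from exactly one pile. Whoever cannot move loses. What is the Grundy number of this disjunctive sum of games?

Pile A, S = {2, 3, 4, 5, 9}:
G(0) = 0
G(1) = mex{} = 0
G(2) = mex{0} = 1
G(3) = mex{0,0} = 1
G(4) = mex{1,0,0} = 2
G(5) = mex{1,1,0,0} = 2
G(6) = mex{2,1,1,0} = 3
G(7) = mex{2,2,1,1} = 0
G(8) = mex{3,2,2,1} = 0
G(9) = mex{0,3,2,2,0} = 1
G(10) = mex{0,0,3,2,0} = 1
G(11) = mex{1,0,0,3,1} = 2
G(12) = mex{1,1,0,0,1} = 2
G(13) = mex{2,1,1,0,2} = 3
G(14) = mex{2,2,1,1,2} = 0
G(15) = mex{3,2,2,1,3} = 0
G(16) = mex{0,3,2,2,0} = 1
G_A(16) = 1.
Pile B, S = {1, 8}:
n :  0  1  2  3  4  5  6  7  8  9 10
G :  0  1  0  1  0  1  0  1  2  0  1
G_B(10) = 1.
Combined Grundy value = 1 ⊕ 1 = 0.

0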